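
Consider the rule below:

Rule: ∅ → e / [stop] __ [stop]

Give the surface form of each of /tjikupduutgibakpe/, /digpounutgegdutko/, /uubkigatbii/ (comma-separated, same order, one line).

/tjikupduutgibakpe/: /p/ and /d/ form a stop–stop cluster, so [e] is inserted between them. /t/ and /g/ form a stop–stop cluster, so [e] is inserted between them. /k/ and /p/ form a stop–stop cluster, so [e] is inserted between them. → [tjikupeduutegibakepe].
/digpounutgegdutko/: /g/ and /p/ form a stop–stop cluster, so [e] is inserted between them. /t/ and /g/ form a stop–stop cluster, so [e] is inserted between them. /g/ and /d/ form a stop–stop cluster, so [e] is inserted between them. /t/ and /k/ form a stop–stop cluster, so [e] is inserted between them. → [digepounutegegeduteko].
/uubkigatbii/: /b/ and /k/ form a stop–stop cluster, so [e] is inserted between them. /t/ and /b/ form a stop–stop cluster, so [e] is inserted between them. → [uubekigatebii].

tjikupeduutegibakepe, digepounutegegeduteko, uubekigatebii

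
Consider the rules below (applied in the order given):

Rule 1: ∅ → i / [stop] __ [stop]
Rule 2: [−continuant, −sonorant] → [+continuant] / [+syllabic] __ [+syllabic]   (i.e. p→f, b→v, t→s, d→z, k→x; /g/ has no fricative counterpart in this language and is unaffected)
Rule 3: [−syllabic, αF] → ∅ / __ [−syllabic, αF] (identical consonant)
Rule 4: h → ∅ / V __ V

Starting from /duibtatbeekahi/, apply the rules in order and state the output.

Rule 1 (stop-cluster i-epenthesis): /b/ and /t/ form a stop–stop cluster, so [i] is inserted between them. /t/ and /b/ form a stop–stop cluster, so [i] is inserted between them. /duibtatbeekahi/ → duibitatibeekahi.
Rule 2 (intervocalic spirantization): /b/ is a stop between vowels /i/ and /i/, so it spirantizes to the fricative [v]. /t/ is a stop between vowels /i/ and /a/, so it spirantizes to the fricative [s]. /t/ is a stop between vowels /a/ and /i/, so it spirantizes to the fricative [s]. /b/ is a stop between vowels /i/ and /e/, so it spirantizes to the fricative [v]. /k/ is a stop between vowels /e/ and /a/, so it spirantizes to the fricative [x]. /duibitatibeekahi/ → duivisasiveexahi.
Rule 3 (degemination): no segment meets the environment; /duivisasiveexahi/ is unchanged.
Rule 4 (intervocalic h-deletion): /h/ occurs between vowels /a/ and /i/, so it deletes. /duivisasiveexahi/ → duivisasiveexai.

duivisasiveexai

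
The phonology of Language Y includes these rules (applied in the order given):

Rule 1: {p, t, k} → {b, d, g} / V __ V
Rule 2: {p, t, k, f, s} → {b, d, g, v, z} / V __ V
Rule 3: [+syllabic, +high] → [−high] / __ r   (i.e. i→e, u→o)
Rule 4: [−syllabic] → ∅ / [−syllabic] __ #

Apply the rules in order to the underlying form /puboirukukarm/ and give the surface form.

Rule 1 (intervocalic voicing): /k/ is a voiceless stop between vowels /u/ and /u/, so it voices to [g]. /k/ is a voiceless stop between vowels /u/ and /a/, so it voices to [g]. /puboirukukarm/ → puboirugugarm.
Rule 2 (intervocalic voicing): no segment meets the environment; /puboirugugarm/ is unchanged.
Rule 3 (pre-rhotic lowering): /i/ is a high vowel immediately before /r/, so it lowers to [e]. /puboirugugarm/ → puboerugugarm.
Rule 4 (final cluster simplification): /m/ is the second consonant of a word-final cluster /rm/, so it deletes. /puboerugugarm/ → puboerugugar.

puboerugugar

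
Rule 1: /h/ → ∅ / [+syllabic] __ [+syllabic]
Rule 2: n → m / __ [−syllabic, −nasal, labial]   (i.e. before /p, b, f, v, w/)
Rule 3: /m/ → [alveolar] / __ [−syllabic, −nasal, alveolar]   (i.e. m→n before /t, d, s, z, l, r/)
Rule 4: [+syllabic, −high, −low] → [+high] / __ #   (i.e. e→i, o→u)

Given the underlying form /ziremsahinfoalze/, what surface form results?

zirensaimfoalzi

Rule 1 (intervocalic h-deletion): /h/ occurs between vowels /a/ and /i/, so it deletes. /ziremsahinfoalze/ → ziremsainfoalze.
Rule 2 (nasal place assimilation): /n/ precedes the labial consonant /f/, so it assimilates in place to [m]. /ziremsainfoalze/ → ziremsaimfoalze.
Rule 3 (nasal place assimilation): /m/ precedes the alveolar consonant /s/, so it assimilates in place to [n]. /ziremsaimfoalze/ → zirensaimfoalze.
Rule 4 (final vowel raising): /e/ is a mid vowel in word-final position, so it raises to [i]. /zirensaimfoalze/ → zirensaimfoalzi.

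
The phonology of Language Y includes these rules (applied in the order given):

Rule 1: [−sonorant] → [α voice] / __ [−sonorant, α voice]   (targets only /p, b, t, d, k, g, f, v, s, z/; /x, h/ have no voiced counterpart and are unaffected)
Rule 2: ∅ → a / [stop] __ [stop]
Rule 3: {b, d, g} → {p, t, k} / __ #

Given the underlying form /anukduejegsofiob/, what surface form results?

anugaduejeksofiop

Rule 1 (regressive voicing assimilation): /k/ precedes the voiced obstruent /d/, so it voices to [g] by assimilation. /g/ precedes the voiceless obstruent /s/, so it devoices to [k] by assimilation. /anukduejegsofiob/ → anugduejeksofiob.
Rule 2 (stop-cluster a-epenthesis): /g/ and /d/ form a stop–stop cluster, so [a] is inserted between them. /anugduejeksofiob/ → anugaduejeksofiob.
Rule 3 (final devoicing): /b/ is a voiced stop in word-final position, so it devoices to [p]. /anugaduejeksofiob/ → anugaduejeksofiop.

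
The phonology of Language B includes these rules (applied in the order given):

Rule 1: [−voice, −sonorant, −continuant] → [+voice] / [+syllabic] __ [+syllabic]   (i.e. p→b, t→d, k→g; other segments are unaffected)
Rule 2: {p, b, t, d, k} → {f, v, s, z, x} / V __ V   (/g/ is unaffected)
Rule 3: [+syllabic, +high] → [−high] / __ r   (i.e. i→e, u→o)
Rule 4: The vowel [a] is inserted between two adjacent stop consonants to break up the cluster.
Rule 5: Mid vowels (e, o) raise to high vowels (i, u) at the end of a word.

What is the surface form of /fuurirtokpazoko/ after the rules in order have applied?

fuorertokapazogu

Rule 1 (intervocalic voicing): /k/ is a voiceless stop between vowels /o/ and /o/, so it voices to [g]. /fuurirtokpazoko/ → fuurirtokpazogo.
Rule 2 (intervocalic spirantization): no segment meets the environment; /fuurirtokpazogo/ is unchanged.
Rule 3 (pre-rhotic lowering): /u/ is a high vowel immediately before /r/, so it lowers to [o]. /i/ is a high vowel immediately before /r/, so it lowers to [e]. /fuurirtokpazogo/ → fuorertokpazogo.
Rule 4 (stop-cluster a-epenthesis): /k/ and /p/ form a stop–stop cluster, so [a] is inserted between them. /fuorertokpazogo/ → fuorertokapazogo.
Rule 5 (final vowel raising): /o/ is a mid vowel in word-final position, so it raises to [u]. /fuorertokapazogo/ → fuorertokapazogu.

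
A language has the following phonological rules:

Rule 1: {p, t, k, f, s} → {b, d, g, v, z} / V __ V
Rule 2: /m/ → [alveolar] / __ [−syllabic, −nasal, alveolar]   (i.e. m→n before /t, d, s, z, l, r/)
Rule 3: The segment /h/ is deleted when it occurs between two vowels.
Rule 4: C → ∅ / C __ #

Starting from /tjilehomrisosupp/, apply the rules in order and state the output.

tjileonrizozup

Rule 1 (intervocalic voicing): /s/ is a voiceless obstruent between vowels /i/ and /o/, so it voices to [z]. /s/ is a voiceless obstruent between vowels /o/ and /u/, so it voices to [z]. /tjilehomrisosupp/ → tjilehomrizozupp.
Rule 2 (nasal place assimilation): /m/ precedes the alveolar consonant /r/, so it assimilates in place to [n]. /tjilehomrizozupp/ → tjilehonrizozupp.
Rule 3 (intervocalic h-deletion): /h/ occurs between vowels /e/ and /o/, so it deletes. /tjilehonrizozupp/ → tjileonrizozupp.
Rule 4 (final cluster simplification): /p/ is the second consonant of a word-final cluster /pp/, so it deletes. /tjileonrizozupp/ → tjileonrizozup.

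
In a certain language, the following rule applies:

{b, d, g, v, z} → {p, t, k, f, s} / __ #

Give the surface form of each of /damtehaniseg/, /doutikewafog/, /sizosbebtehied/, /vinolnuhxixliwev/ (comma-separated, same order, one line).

/damtehaniseg/: /g/ is a voiced obstruent in word-final position, so it devoices to [k]. → [damtehanisek].
/doutikewafog/: /g/ is a voiced obstruent in word-final position, so it devoices to [k]. → [doutikewafok].
/sizosbebtehied/: /d/ is a voiced obstruent in word-final position, so it devoices to [t]. → [sizosbebtehiet].
/vinolnuhxixliwev/: /v/ is a voiced obstruent in word-final position, so it devoices to [f]. → [vinolnuhxixliwef].

damtehanisek, doutikewafok, sizosbebtehiet, vinolnuhxixliwef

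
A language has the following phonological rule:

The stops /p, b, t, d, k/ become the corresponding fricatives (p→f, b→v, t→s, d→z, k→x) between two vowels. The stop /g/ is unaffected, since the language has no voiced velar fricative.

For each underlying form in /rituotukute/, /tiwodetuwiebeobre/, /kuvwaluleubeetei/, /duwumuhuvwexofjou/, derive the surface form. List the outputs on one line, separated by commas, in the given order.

/rituotukute/: /t/ is a stop between vowels /i/ and /u/, so it spirantizes to the fricative [s]. /t/ is a stop between vowels /o/ and /u/, so it spirantizes to the fricative [s]. /k/ is a stop between vowels /u/ and /u/, so it spirantizes to the fricative [x]. /t/ is a stop between vowels /u/ and /e/, so it spirantizes to the fricative [s]. → [risuosuxuse].
/tiwodetuwiebeobre/: /d/ is a stop between vowels /o/ and /e/, so it spirantizes to the fricative [z]. /t/ is a stop between vowels /e/ and /u/, so it spirantizes to the fricative [s]. /b/ is a stop between vowels /e/ and /e/, so it spirantizes to the fricative [v]. → [tiwozesuwieveobre].
/kuvwaluleubeetei/: /b/ is a stop between vowels /u/ and /e/, so it spirantizes to the fricative [v]. /t/ is a stop between vowels /e/ and /e/, so it spirantizes to the fricative [s]. → [kuvwaluleuveesei].
/duwumuhuvwexofjou/: the rule's environment is not met; surfaces unchanged as [duwumuhuvwexofjou].

risuosuxuse, tiwozesuwieveobre, kuvwaluleuveesei, duwumuhuvwexofjou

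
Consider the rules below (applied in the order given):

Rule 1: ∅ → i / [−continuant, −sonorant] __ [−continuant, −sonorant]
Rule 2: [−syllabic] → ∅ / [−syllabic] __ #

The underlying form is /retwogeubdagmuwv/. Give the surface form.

Rule 1 (stop-cluster i-epenthesis): /b/ and /d/ form a stop–stop cluster, so [i] is inserted between them. /retwogeubdagmuwv/ → retwogeubidagmuwv.
Rule 2 (final cluster simplification): /v/ is the second consonant of a word-final cluster /wv/, so it deletes. /retwogeubidagmuwv/ → retwogeubidagmuw.

retwogeubidagmuw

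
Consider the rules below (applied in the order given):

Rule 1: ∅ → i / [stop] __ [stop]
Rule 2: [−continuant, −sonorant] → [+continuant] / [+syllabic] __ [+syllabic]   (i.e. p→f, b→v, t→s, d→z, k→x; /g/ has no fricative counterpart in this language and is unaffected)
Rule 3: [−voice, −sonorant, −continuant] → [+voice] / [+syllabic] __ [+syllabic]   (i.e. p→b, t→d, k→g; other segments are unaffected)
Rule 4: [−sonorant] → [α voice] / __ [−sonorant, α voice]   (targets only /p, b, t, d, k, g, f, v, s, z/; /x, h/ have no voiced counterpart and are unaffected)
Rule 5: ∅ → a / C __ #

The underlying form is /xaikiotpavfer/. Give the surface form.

xaixiosifaffera

Rule 1 (stop-cluster i-epenthesis): /t/ and /p/ form a stop–stop cluster, so [i] is inserted between them. /xaikiotpavfer/ → xaikiotipavfer.
Rule 2 (intervocalic spirantization): /k/ is a stop between vowels /i/ and /i/, so it spirantizes to the fricative [x]. /t/ is a stop between vowels /o/ and /i/, so it spirantizes to the fricative [s]. /p/ is a stop between vowels /i/ and /a/, so it spirantizes to the fricative [f]. /xaikiotipavfer/ → xaixiosifavfer.
Rule 3 (intervocalic voicing): no segment meets the environment; /xaixiosifavfer/ is unchanged.
Rule 4 (regressive voicing assimilation): /v/ precedes the voiceless obstruent /f/, so it devoices to [f] by assimilation. /xaixiosifavfer/ → xaixiosifaffer.
Rule 5 (final a-epenthesis): the form ends in the consonant /r/, so [a] is inserted word-finally. /xaixiosifaffer/ → xaixiosifaffera.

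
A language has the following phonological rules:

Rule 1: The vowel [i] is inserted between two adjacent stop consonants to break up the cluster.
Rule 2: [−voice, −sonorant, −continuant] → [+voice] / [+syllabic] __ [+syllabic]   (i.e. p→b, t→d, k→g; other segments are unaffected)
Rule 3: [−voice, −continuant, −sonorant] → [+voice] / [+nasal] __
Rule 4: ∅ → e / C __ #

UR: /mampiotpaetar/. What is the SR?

mambiodibaedare

Rule 1 (stop-cluster i-epenthesis): /t/ and /p/ form a stop–stop cluster, so [i] is inserted between them. /mampiotpaetar/ → mampiotipaetar.
Rule 2 (intervocalic voicing): /t/ is a voiceless stop between vowels /o/ and /i/, so it voices to [d]. /p/ is a voiceless stop between vowels /i/ and /a/, so it voices to [b]. /t/ is a voiceless stop between vowels /e/ and /a/, so it voices to [d]. /mampiotipaetar/ → mampiodibaedar.
Rule 3 (post-nasal voicing): /p/ is a voiceless stop immediately after the nasal /m/, so it voices to [b]. /mampiodibaedar/ → mambiodibaedar.
Rule 4 (final e-epenthesis): the form ends in the consonant /r/, so [e] is inserted word-finally. /mambiodibaedar/ → mambiodibaedare.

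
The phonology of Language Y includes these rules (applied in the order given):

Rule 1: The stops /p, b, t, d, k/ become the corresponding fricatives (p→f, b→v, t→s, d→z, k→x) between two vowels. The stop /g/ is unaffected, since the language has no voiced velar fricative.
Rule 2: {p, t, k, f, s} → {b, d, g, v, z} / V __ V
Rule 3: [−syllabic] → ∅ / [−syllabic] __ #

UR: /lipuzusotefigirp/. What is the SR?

livuzuzozevigir

Rule 1 (intervocalic spirantization): /p/ is a stop between vowels /i/ and /u/, so it spirantizes to the fricative [f]. /t/ is a stop between vowels /o/ and /e/, so it spirantizes to the fricative [s]. /lipuzusotefigirp/ → lifuzusosefigirp.
Rule 2 (intervocalic voicing): /f/ is a voiceless obstruent between vowels /i/ and /u/, so it voices to [v]. /s/ is a voiceless obstruent between vowels /u/ and /o/, so it voices to [z]. /s/ is a voiceless obstruent between vowels /o/ and /e/, so it voices to [z]. /f/ is a voiceless obstruent between vowels /e/ and /i/, so it voices to [v]. /lifuzusosefigirp/ → livuzuzozevigirp.
Rule 3 (final cluster simplification): /p/ is the second consonant of a word-final cluster /rp/, so it deletes. /livuzuzozevigirp/ → livuzuzozevigir.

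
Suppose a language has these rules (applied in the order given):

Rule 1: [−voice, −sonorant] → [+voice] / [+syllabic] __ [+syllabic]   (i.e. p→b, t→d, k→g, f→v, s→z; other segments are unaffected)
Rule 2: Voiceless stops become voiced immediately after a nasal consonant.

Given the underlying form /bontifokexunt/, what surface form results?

bondivogexund

Rule 1 (intervocalic voicing): /f/ is a voiceless obstruent between vowels /i/ and /o/, so it voices to [v]. /k/ is a voiceless obstruent between vowels /o/ and /e/, so it voices to [g]. /bontifokexunt/ → bontivogexunt.
Rule 2 (post-nasal voicing): /t/ is a voiceless stop immediately after the nasal /n/, so it voices to [d]. /t/ is a voiceless stop immediately after the nasal /n/, so it voices to [d]. /bontivogexunt/ → bondivogexund.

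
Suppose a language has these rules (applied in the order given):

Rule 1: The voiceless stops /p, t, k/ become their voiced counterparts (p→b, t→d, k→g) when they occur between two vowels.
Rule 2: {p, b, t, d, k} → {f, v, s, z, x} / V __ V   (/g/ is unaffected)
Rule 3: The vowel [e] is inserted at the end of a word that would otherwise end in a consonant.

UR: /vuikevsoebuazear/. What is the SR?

Rule 1 (intervocalic voicing): /k/ is a voiceless stop between vowels /i/ and /e/, so it voices to [g]. /vuikevsoebuazear/ → vuigevsoebuazear.
Rule 2 (intervocalic spirantization): /b/ is a stop between vowels /e/ and /u/, so it spirantizes to the fricative [v]. /vuigevsoebuazear/ → vuigevsoevuazear.
Rule 3 (final e-epenthesis): the form ends in the consonant /r/, so [e] is inserted word-finally. /vuigevsoevuazear/ → vuigevsoevuazeare.

vuigevsoevuazeare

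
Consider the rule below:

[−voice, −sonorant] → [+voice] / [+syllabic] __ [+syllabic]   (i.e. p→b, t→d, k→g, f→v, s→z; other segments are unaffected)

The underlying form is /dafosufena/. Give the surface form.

/f/ is a voiceless obstruent between vowels /a/ and /o/, so it voices to [v].
/s/ is a voiceless obstruent between vowels /o/ and /u/, so it voices to [z].
/f/ is a voiceless obstruent between vowels /u/ and /e/, so it voices to [v].
Surface form: [davozuvena].

davozuvena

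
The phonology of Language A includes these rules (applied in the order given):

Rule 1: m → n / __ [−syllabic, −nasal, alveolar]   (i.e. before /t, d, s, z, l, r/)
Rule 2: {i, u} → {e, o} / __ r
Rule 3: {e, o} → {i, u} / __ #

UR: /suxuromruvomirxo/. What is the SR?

suxoronruvomerxu

Rule 1 (nasal place assimilation): /m/ precedes the alveolar consonant /r/, so it assimilates in place to [n]. /suxuromruvomirxo/ → suxuronruvomirxo.
Rule 2 (pre-rhotic lowering): /u/ is a high vowel immediately before /r/, so it lowers to [o]. /i/ is a high vowel immediately before /r/, so it lowers to [e]. /suxuronruvomirxo/ → suxoronruvomerxo.
Rule 3 (final vowel raising): /o/ is a mid vowel in word-final position, so it raises to [u]. /suxoronruvomerxo/ → suxoronruvomerxu.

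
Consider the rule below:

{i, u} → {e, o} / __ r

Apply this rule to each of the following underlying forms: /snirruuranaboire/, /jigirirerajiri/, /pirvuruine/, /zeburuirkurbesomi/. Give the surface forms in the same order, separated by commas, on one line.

snerruoranaboere, jigerererajeri, pervoruine, zeboruerkorbesomi

/snirruuranaboire/: /i/ is a high vowel immediately before /r/, so it lowers to [e]. /u/ is a high vowel immediately before /r/, so it lowers to [o]. /i/ is a high vowel immediately before /r/, so it lowers to [e]. → [snerruoranaboere].
/jigirirerajiri/: /i/ is a high vowel immediately before /r/, so it lowers to [e]. /i/ is a high vowel immediately before /r/, so it lowers to [e]. /i/ is a high vowel immediately before /r/, so it lowers to [e]. → [jigerererajeri].
/pirvuruine/: /i/ is a high vowel immediately before /r/, so it lowers to [e]. /u/ is a high vowel immediately before /r/, so it lowers to [o]. → [pervoruine].
/zeburuirkurbesomi/: /u/ is a high vowel immediately before /r/, so it lowers to [o]. /i/ is a high vowel immediately before /r/, so it lowers to [e]. /u/ is a high vowel immediately before /r/, so it lowers to [o]. → [zeboruerkorbesomi].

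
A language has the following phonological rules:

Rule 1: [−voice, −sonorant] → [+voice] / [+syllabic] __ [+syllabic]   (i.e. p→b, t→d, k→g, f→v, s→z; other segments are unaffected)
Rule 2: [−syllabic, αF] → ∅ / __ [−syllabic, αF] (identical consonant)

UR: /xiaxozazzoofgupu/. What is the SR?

Rule 1 (intervocalic voicing): /p/ is a voiceless obstruent between vowels /u/ and /u/, so it voices to [b]. /xiaxozazzoofgupu/ → xiaxozazzoofgubu.
Rule 2 (degemination): /zz/ is a geminate; the first /z/ deletes. /xiaxozazzoofgubu/ → xiaxozazoofgubu.

xiaxozazoofgubu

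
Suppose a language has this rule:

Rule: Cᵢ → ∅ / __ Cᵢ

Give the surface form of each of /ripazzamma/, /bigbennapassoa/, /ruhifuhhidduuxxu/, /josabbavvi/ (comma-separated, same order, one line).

ripazama, bigbenapasoa, ruhifuhiduuxu, josabavi

/ripazzamma/: /zz/ is a geminate; the first /z/ deletes. /mm/ is a geminate; the first /m/ deletes. → [ripazama].
/bigbennapassoa/: /nn/ is a geminate; the first /n/ deletes. /ss/ is a geminate; the first /s/ deletes. → [bigbenapasoa].
/ruhifuhhidduuxxu/: /hh/ is a geminate; the first /h/ deletes. /dd/ is a geminate; the first /d/ deletes. /xx/ is a geminate; the first /x/ deletes. → [ruhifuhiduuxu].
/josabbavvi/: /bb/ is a geminate; the first /b/ deletes. /vv/ is a geminate; the first /v/ deletes. → [josabavi].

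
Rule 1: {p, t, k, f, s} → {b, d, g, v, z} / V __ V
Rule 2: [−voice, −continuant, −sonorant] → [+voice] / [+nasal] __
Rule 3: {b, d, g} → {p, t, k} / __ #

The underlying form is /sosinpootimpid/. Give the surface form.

Rule 1 (intervocalic voicing): /s/ is a voiceless obstruent between vowels /o/ and /i/, so it voices to [z]. /t/ is a voiceless obstruent between vowels /o/ and /i/, so it voices to [d]. /sosinpootimpid/ → sozinpoodimpid.
Rule 2 (post-nasal voicing): /p/ is a voiceless stop immediately after the nasal /n/, so it voices to [b]. /p/ is a voiceless stop immediately after the nasal /m/, so it voices to [b]. /sozinpoodimpid/ → sozinboodimbid.
Rule 3 (final devoicing): /d/ is a voiced stop in word-final position, so it devoices to [t]. /sozinboodimbid/ → sozinboodimbit.

sozinboodimbit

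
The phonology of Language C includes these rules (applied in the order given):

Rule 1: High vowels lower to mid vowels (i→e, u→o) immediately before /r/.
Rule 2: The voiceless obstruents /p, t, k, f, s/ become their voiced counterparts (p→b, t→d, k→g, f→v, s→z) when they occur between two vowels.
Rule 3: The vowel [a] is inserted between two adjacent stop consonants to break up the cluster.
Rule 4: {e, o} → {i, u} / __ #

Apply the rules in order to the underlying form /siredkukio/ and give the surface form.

Rule 1 (pre-rhotic lowering): /i/ is a high vowel immediately before /r/, so it lowers to [e]. /siredkukio/ → seredkukio.
Rule 2 (intervocalic voicing): /k/ is a voiceless obstruent between vowels /u/ and /i/, so it voices to [g]. /seredkukio/ → seredkugio.
Rule 3 (stop-cluster a-epenthesis): /d/ and /k/ form a stop–stop cluster, so [a] is inserted between them. /seredkugio/ → seredakugio.
Rule 4 (final vowel raising): /o/ is a mid vowel in word-final position, so it raises to [u]. /seredakugio/ → seredakugiu.

seredakugiu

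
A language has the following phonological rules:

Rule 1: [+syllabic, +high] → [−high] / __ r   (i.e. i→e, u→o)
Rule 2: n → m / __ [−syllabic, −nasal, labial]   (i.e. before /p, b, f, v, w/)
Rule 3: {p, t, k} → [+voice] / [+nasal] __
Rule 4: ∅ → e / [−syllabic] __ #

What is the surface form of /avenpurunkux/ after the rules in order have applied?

Rule 1 (pre-rhotic lowering): /u/ is a high vowel immediately before /r/, so it lowers to [o]. /avenpurunkux/ → avenporunkux.
Rule 2 (nasal place assimilation): /n/ precedes the labial consonant /p/, so it assimilates in place to [m]. /avenporunkux/ → avemporunkux.
Rule 3 (post-nasal voicing): /p/ is a voiceless stop immediately after the nasal /m/, so it voices to [b]. /k/ is a voiceless stop immediately after the nasal /n/, so it voices to [g]. /avemporunkux/ → avemborungux.
Rule 4 (final e-epenthesis): the form ends in the consonant /x/, so [e] is inserted word-finally. /avemborungux/ → avemborunguxe.

avemborunguxe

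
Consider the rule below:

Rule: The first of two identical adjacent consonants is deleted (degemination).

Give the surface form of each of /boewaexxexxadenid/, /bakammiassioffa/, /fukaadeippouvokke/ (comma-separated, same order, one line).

/boewaexxexxadenid/: /xx/ is a geminate; the first /x/ deletes. /xx/ is a geminate; the first /x/ deletes. → [boewaexexadenid].
/bakammiassioffa/: /mm/ is a geminate; the first /m/ deletes. /ss/ is a geminate; the first /s/ deletes. /ff/ is a geminate; the first /f/ deletes. → [bakamiasiofa].
/fukaadeippouvokke/: /pp/ is a geminate; the first /p/ deletes. /kk/ is a geminate; the first /k/ deletes. → [fukaadeipouvoke].

boewaexexadenid, bakamiasiofa, fukaadeipouvoke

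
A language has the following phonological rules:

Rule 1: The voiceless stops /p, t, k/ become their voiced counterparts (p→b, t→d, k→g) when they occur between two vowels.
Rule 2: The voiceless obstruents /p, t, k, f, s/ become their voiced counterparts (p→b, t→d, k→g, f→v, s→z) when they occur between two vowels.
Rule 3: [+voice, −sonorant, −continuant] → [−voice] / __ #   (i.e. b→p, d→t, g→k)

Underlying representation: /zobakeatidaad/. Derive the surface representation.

Rule 1 (intervocalic voicing): /k/ is a voiceless stop between vowels /a/ and /e/, so it voices to [g]. /t/ is a voiceless stop between vowels /a/ and /i/, so it voices to [d]. /zobakeatidaad/ → zobageadidaad.
Rule 2 (intervocalic voicing): no segment meets the environment; /zobageadidaad/ is unchanged.
Rule 3 (final devoicing): /d/ is a voiced stop in word-final position, so it devoices to [t]. /zobageadidaad/ → zobageadidaat.

zobageadidaat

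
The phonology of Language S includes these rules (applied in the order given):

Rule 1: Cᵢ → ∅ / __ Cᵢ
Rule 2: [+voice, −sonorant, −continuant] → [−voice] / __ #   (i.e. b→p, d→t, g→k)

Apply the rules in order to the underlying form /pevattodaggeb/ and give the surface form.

pevatodagep

Rule 1 (degemination): /tt/ is a geminate; the first /t/ deletes. /gg/ is a geminate; the first /g/ deletes. /pevattodaggeb/ → pevatodageb.
Rule 2 (final devoicing): /b/ is a voiced stop in word-final position, so it devoices to [p]. /pevatodageb/ → pevatodagep.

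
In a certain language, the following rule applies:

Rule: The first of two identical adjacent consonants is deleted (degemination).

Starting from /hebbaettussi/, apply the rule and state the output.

hebaetusi

/bb/ is a geminate; the first /b/ deletes.
/tt/ is a geminate; the first /t/ deletes.
/ss/ is a geminate; the first /s/ deletes.
The other instances of /h/, /b/, /t/, /s/ do not occur in the required environment and remain unchanged.
Surface form: [hebaetusi].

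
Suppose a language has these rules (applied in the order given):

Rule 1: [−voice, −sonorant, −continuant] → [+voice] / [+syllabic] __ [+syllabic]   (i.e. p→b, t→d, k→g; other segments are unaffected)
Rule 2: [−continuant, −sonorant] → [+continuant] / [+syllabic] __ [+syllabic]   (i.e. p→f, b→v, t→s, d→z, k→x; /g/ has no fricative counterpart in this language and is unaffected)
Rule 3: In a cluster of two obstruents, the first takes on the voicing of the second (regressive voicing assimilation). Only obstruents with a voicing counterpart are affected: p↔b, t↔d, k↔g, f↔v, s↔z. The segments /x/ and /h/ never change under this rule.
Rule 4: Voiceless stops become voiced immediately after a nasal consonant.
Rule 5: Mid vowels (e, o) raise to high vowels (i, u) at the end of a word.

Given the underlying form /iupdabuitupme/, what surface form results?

iubdavuizupmi

Rule 1 (intervocalic voicing): /t/ is a voiceless stop between vowels /i/ and /u/, so it voices to [d]. /iupdabuitupme/ → iupdabuidupme.
Rule 2 (intervocalic spirantization): /b/ is a stop between vowels /a/ and /u/, so it spirantizes to the fricative [v]. /d/ is a stop between vowels /i/ and /u/, so it spirantizes to the fricative [z]. /iupdabuidupme/ → iupdavuizupme.
Rule 3 (regressive voicing assimilation): /p/ precedes the voiced obstruent /d/, so it voices to [b] by assimilation. /iupdavuizupme/ → iubdavuizupme.
Rule 4 (post-nasal voicing): no segment meets the environment; /iubdavuizupme/ is unchanged.
Rule 5 (final vowel raising): /e/ is a mid vowel in word-final position, so it raises to [i]. /iubdavuizupme/ → iubdavuizupmi.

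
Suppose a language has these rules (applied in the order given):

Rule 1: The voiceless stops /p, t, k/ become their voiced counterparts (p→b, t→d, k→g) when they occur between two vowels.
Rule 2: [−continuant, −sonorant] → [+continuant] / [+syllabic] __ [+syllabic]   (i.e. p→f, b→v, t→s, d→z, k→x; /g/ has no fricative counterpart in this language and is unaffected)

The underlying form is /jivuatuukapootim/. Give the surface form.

jivuazuugavoozim

Rule 1 (intervocalic voicing): /t/ is a voiceless stop between vowels /a/ and /u/, so it voices to [d]. /k/ is a voiceless stop between vowels /u/ and /a/, so it voices to [g]. /p/ is a voiceless stop between vowels /a/ and /o/, so it voices to [b]. /t/ is a voiceless stop between vowels /o/ and /i/, so it voices to [d]. /jivuatuukapootim/ → jivuaduugaboodim.
Rule 2 (intervocalic spirantization): /d/ is a stop between vowels /a/ and /u/, so it spirantizes to the fricative [z]. /b/ is a stop between vowels /a/ and /o/, so it spirantizes to the fricative [v]. /d/ is a stop between vowels /o/ and /i/, so it spirantizes to the fricative [z]. /jivuaduugaboodim/ → jivuazuugavoozim.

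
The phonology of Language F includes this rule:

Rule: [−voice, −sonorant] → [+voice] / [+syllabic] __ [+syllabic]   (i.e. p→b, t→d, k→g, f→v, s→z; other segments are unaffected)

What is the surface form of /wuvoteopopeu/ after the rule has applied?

wuvodeobobeu

/t/ is a voiceless obstruent between vowels /o/ and /e/, so it voices to [d].
/p/ is a voiceless obstruent between vowels /o/ and /o/, so it voices to [b].
/p/ is a voiceless obstruent between vowels /o/ and /e/, so it voices to [b].
Surface form: [wuvodeobobeu].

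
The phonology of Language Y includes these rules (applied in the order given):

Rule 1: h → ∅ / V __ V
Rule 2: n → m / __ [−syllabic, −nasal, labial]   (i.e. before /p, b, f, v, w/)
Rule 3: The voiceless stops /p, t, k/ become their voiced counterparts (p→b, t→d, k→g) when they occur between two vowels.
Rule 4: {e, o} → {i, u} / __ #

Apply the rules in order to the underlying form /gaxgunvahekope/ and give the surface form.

gaxgumvaegobi

Rule 1 (intervocalic h-deletion): /h/ occurs between vowels /a/ and /e/, so it deletes. /gaxgunvahekope/ → gaxgunvaekope.
Rule 2 (nasal place assimilation): /n/ precedes the labial consonant /v/, so it assimilates in place to [m]. /gaxgunvaekope/ → gaxgumvaekope.
Rule 3 (intervocalic voicing): /k/ is a voiceless stop between vowels /e/ and /o/, so it voices to [g]. /p/ is a voiceless stop between vowels /o/ and /e/, so it voices to [b]. /gaxgumvaekope/ → gaxgumvaegobe.
Rule 4 (final vowel raising): /e/ is a mid vowel in word-final position, so it raises to [i]. /gaxgumvaegobe/ → gaxgumvaegobi.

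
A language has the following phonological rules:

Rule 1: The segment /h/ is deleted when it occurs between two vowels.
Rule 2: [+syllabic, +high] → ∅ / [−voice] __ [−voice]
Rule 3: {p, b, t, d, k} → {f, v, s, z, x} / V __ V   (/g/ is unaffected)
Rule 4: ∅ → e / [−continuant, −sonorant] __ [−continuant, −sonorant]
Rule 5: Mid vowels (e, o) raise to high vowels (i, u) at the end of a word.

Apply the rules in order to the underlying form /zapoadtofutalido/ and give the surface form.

Rule 1 (intervocalic h-deletion): no segment meets the environment; /zapoadtofutalido/ is unchanged.
Rule 2 (high vowel syncope): /u/ is a high vowel flanked by voiceless consonants /f/ and /t/, so it deletes. /zapoadtofutalido/ → zapoadtoftalido.
Rule 3 (intervocalic spirantization): /p/ is a stop between vowels /a/ and /o/, so it spirantizes to the fricative [f]. /d/ is a stop between vowels /i/ and /o/, so it spirantizes to the fricative [z]. /zapoadtoftalido/ → zafoadtoftalizo.
Rule 4 (stop-cluster e-epenthesis): /d/ and /t/ form a stop–stop cluster, so [e] is inserted between them. /zafoadtoftalizo/ → zafoadetoftalizo.
Rule 5 (final vowel raising): /o/ is a mid vowel in word-final position, so it raises to [u]. /zafoadetoftalizo/ → zafoadetoftalizu.

zafoadetoftalizu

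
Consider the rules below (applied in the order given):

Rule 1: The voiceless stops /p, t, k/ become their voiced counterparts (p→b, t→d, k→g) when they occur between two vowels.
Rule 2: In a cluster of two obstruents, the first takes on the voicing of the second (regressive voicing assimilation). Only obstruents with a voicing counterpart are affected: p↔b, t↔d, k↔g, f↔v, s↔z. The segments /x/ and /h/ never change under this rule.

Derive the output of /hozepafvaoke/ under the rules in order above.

hozebavvaoge

Rule 1 (intervocalic voicing): /p/ is a voiceless stop between vowels /e/ and /a/, so it voices to [b]. /k/ is a voiceless stop between vowels /o/ and /e/, so it voices to [g]. /hozepafvaoke/ → hozebafvaoge.
Rule 2 (regressive voicing assimilation): /f/ precedes the voiced obstruent /v/, so it voices to [v] by assimilation. /hozebafvaoge/ → hozebavvaoge.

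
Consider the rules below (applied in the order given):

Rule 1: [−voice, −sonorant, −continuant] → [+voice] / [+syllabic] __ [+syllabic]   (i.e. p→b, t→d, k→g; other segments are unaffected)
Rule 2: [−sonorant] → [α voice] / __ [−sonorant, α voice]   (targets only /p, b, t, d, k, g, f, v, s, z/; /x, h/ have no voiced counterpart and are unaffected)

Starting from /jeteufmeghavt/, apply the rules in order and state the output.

jedeufmekhaft

Rule 1 (intervocalic voicing): /t/ is a voiceless stop between vowels /e/ and /e/, so it voices to [d]. /jeteufmeghavt/ → jedeufmeghavt.
Rule 2 (regressive voicing assimilation): /g/ precedes the voiceless obstruent /h/, so it devoices to [k] by assimilation. /v/ precedes the voiceless obstruent /t/, so it devoices to [f] by assimilation. /jedeufmeghavt/ → jedeufmekhaft.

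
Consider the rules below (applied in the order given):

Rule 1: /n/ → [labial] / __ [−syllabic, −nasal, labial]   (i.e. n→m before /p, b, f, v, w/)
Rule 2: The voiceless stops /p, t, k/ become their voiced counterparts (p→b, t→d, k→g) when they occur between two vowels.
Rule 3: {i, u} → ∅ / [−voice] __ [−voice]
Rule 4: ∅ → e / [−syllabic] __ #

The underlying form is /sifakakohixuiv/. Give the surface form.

Rule 1 (nasal place assimilation): no segment meets the environment; /sifakakohixuiv/ is unchanged.
Rule 2 (intervocalic voicing): /k/ is a voiceless stop between vowels /a/ and /a/, so it voices to [g]. /k/ is a voiceless stop between vowels /a/ and /o/, so it voices to [g]. /sifakakohixuiv/ → sifagagohixuiv.
Rule 3 (high vowel syncope): /i/ is a high vowel flanked by voiceless consonants /s/ and /f/, so it deletes. /i/ is a high vowel flanked by voiceless consonants /h/ and /x/, so it deletes. /sifagagohixuiv/ → sfagagohxuiv.
Rule 4 (final e-epenthesis): the form ends in the consonant /v/, so [e] is inserted word-finally. /sfagagohxuiv/ → sfagagohxuive.

sfagagohxuive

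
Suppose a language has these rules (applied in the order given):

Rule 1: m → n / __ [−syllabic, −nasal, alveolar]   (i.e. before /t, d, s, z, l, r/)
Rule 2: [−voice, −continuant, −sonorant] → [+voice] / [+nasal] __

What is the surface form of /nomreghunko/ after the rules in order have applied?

Rule 1 (nasal place assimilation): /m/ precedes the alveolar consonant /r/, so it assimilates in place to [n]. /nomreghunko/ → nonreghunko.
Rule 2 (post-nasal voicing): /k/ is a voiceless stop immediately after the nasal /n/, so it voices to [g]. /nonreghunko/ → nonreghungo.

nonreghungo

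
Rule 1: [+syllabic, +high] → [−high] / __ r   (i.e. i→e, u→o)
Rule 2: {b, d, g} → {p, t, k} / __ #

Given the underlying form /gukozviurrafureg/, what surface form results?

Rule 1 (pre-rhotic lowering): /u/ is a high vowel immediately before /r/, so it lowers to [o]. /u/ is a high vowel immediately before /r/, so it lowers to [o]. /gukozviurrafureg/ → gukozviorraforeg.
Rule 2 (final devoicing): /g/ is a voiced stop in word-final position, so it devoices to [k]. /gukozviorraforeg/ → gukozviorraforek.

gukozviorraforek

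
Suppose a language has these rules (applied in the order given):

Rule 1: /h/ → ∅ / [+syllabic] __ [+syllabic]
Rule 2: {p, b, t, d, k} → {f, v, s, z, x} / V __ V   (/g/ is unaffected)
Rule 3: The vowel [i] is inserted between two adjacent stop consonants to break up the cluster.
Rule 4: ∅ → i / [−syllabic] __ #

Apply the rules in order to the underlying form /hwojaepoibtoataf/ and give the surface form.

Rule 1 (intervocalic h-deletion): no segment meets the environment; /hwojaepoibtoataf/ is unchanged.
Rule 2 (intervocalic spirantization): /p/ is a stop between vowels /e/ and /o/, so it spirantizes to the fricative [f]. /t/ is a stop between vowels /a/ and /a/, so it spirantizes to the fricative [s]. /hwojaepoibtoataf/ → hwojaefoibtoasaf.
Rule 3 (stop-cluster i-epenthesis): /b/ and /t/ form a stop–stop cluster, so [i] is inserted between them. /hwojaefoibtoasaf/ → hwojaefoibitoasaf.
Rule 4 (final i-epenthesis): the form ends in the consonant /f/, so [i] is inserted word-finally. /hwojaefoibitoasaf/ → hwojaefoibitoasafi.

hwojaefoibitoasafi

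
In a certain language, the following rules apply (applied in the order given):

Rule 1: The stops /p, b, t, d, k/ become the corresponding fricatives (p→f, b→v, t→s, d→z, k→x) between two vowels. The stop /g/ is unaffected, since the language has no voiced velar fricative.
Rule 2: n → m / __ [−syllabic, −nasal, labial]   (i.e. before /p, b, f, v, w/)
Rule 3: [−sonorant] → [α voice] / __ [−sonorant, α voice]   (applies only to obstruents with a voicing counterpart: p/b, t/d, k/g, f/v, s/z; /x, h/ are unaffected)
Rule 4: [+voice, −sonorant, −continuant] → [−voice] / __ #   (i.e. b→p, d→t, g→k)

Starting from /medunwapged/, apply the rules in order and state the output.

mezumwabget

Rule 1 (intervocalic spirantization): /d/ is a stop between vowels /e/ and /u/, so it spirantizes to the fricative [z]. /medunwapged/ → mezunwapged.
Rule 2 (nasal place assimilation): /n/ precedes the labial consonant /w/, so it assimilates in place to [m]. /mezunwapged/ → mezumwapged.
Rule 3 (regressive voicing assimilation): /p/ precedes the voiced obstruent /g/, so it voices to [b] by assimilation. /mezumwapged/ → mezumwabged.
Rule 4 (final devoicing): /d/ is a voiced stop in word-final position, so it devoices to [t]. /mezumwabged/ → mezumwabget.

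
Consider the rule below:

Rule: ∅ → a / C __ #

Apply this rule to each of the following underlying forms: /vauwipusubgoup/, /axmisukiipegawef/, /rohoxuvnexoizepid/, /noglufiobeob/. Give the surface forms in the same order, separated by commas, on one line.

vauwipusubgoupa, axmisukiipegawefa, rohoxuvnexoizepida, noglufiobeoba

/vauwipusubgoup/: the form ends in the consonant /p/, so [a] is inserted word-finally. → [vauwipusubgoupa].
/axmisukiipegawef/: the form ends in the consonant /f/, so [a] is inserted word-finally. → [axmisukiipegawefa].
/rohoxuvnexoizepid/: the form ends in the consonant /d/, so [a] is inserted word-finally. → [rohoxuvnexoizepida].
/noglufiobeob/: the form ends in the consonant /b/, so [a] is inserted word-finally. → [noglufiobeoba].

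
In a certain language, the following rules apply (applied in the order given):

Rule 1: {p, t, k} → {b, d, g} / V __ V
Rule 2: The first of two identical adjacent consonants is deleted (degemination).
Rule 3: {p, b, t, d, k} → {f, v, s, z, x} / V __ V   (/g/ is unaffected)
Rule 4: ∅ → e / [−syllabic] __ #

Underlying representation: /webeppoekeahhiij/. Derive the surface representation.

wevefoegeahiije

Rule 1 (intervocalic voicing): /k/ is a voiceless stop between vowels /e/ and /e/, so it voices to [g]. /webeppoekeahhiij/ → webeppoegeahhiij.
Rule 2 (degemination): /pp/ is a geminate; the first /p/ deletes. /hh/ is a geminate; the first /h/ deletes. /webeppoegeahhiij/ → webepoegeahiij.
Rule 3 (intervocalic spirantization): /b/ is a stop between vowels /e/ and /e/, so it spirantizes to the fricative [v]. /p/ is a stop between vowels /e/ and /o/, so it spirantizes to the fricative [f]. /webepoegeahiij/ → wevefoegeahiij.
Rule 4 (final e-epenthesis): the form ends in the consonant /j/, so [e] is inserted word-finally. /wevefoegeahiij/ → wevefoegeahiije.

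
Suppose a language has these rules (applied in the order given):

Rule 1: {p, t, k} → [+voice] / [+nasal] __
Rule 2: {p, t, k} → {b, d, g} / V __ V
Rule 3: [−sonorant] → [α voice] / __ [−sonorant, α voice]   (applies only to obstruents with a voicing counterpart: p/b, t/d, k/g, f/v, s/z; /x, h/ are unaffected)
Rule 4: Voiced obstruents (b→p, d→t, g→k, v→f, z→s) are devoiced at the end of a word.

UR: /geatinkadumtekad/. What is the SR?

Rule 1 (post-nasal voicing): /k/ is a voiceless stop immediately after the nasal /n/, so it voices to [g]. /t/ is a voiceless stop immediately after the nasal /m/, so it voices to [d]. /geatinkadumtekad/ → geatingadumdekad.
Rule 2 (intervocalic voicing): /t/ is a voiceless stop between vowels /a/ and /i/, so it voices to [d]. /k/ is a voiceless stop between vowels /e/ and /a/, so it voices to [g]. /geatingadumdekad/ → geadingadumdegad.
Rule 3 (regressive voicing assimilation): no segment meets the environment; /geadingadumdegad/ is unchanged.
Rule 4 (final devoicing): /d/ is a voiced obstruent in word-final position, so it devoices to [t]. /geadingadumdegad/ → geadingadumdegat.

geadingadumdegat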